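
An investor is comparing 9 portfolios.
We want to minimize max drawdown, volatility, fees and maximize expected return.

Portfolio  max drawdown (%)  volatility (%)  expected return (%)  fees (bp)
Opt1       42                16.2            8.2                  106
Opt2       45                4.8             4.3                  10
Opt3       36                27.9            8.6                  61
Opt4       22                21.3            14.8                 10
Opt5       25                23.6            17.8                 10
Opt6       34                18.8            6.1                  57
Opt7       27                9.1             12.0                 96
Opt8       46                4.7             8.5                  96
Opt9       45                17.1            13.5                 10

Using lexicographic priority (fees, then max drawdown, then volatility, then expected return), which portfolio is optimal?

Opt4

First minimize fees: best is 10, kept {Opt2, Opt4, Opt5, Opt9}.
Then minimize max drawdown: best is 22, kept {Opt4}.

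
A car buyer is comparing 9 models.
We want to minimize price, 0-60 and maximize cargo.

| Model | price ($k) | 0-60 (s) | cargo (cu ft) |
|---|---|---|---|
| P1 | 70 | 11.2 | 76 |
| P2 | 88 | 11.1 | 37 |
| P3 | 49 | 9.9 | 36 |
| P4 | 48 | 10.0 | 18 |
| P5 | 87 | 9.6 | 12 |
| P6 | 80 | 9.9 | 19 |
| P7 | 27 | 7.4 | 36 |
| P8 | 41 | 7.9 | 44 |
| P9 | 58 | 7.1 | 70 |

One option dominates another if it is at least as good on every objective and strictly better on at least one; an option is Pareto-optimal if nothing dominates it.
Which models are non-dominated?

P1, P7, P8, P9

P1: not dominated (best cargo).
P2: dominated by P8 (price 41≤88, 0-60 7.9≤11.1, cargo 44≥37).
P3: dominated by P7 (price 27≤49, 0-60 7.4≤9.9, cargo 36≥36).
P4: dominated by P7 (price 27≤48, 0-60 7.4≤10.0, cargo 36≥18).
P5: dominated by P7 (price 27≤87, 0-60 7.4≤9.6, cargo 36≥12).
P6: dominated by P3 (price 49≤80, 0-60 9.9≤9.9, cargo 36≥19).
P7: not dominated (best price).
P8: not dominated.
P9: not dominated (best 0-60).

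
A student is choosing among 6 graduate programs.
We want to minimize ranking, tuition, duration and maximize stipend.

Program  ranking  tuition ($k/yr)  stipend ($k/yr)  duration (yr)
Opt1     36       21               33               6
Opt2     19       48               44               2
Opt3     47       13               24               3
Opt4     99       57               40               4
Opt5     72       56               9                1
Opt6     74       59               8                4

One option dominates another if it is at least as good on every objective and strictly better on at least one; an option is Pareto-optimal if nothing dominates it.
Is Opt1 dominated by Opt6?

Opt6 vs Opt1: Opt6 is worse on ranking (74 vs 36), so it does not dominate Opt1.

No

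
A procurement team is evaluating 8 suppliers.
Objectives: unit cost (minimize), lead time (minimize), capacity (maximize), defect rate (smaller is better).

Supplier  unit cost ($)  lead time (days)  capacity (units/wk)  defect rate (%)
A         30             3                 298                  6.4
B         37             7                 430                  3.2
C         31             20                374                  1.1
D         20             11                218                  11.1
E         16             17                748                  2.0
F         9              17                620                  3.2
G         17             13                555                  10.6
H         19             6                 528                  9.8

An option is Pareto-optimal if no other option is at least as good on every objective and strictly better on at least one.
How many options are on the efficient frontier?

7

A: not dominated (best lead time).
B: not dominated.
C: not dominated (best defect rate).
D: dominated by H (unit cost 19≤20, lead time 6≤11, capacity 528≥218, defect rate 9.8≤11.1).
E: not dominated (best capacity).
F: not dominated (best unit cost).
G: not dominated.
H: not dominated.
Pareto-optimal: A, B, C, E, F, G, H → 7.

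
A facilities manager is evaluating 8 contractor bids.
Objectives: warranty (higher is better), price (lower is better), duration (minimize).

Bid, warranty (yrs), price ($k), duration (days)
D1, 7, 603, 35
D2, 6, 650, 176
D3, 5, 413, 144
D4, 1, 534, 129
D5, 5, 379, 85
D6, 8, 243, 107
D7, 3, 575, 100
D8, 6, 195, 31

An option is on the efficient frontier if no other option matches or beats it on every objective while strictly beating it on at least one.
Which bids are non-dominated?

D1, D6, D8

D1: not dominated.
D2: dominated by D1 (warranty 7≥6, price 603≤650, duration 35≤176).
D3: dominated by D5 (warranty 5≥5, price 379≤413, duration 85≤144).
D4: dominated by D5 (warranty 5≥1, price 379≤534, duration 85≤129).
D5: dominated by D8 (warranty 6≥5, price 195≤379, duration 31≤85).
D6: not dominated (best warranty).
D7: dominated by D5 (warranty 5≥3, price 379≤575, duration 85≤100).
D8: not dominated (best price).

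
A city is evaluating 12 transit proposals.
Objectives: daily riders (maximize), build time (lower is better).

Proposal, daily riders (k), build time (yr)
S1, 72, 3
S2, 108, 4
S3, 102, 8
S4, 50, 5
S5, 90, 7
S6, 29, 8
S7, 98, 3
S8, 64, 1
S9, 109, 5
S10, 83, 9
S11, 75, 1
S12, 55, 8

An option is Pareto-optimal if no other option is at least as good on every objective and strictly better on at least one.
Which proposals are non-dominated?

S1: dominated by S7 (daily riders 98≥72, build time 3≤3).
S2: not dominated.
S3: dominated by S2 (daily riders 108≥102, build time 4≤8).
S4: dominated by S1 (daily riders 72≥50, build time 3≤5).
S5: dominated by S2 (daily riders 108≥90, build time 4≤7).
S6: dominated by S1 (daily riders 72≥29, build time 3≤8).
S7: not dominated.
S8: dominated by S11 (daily riders 75≥64, build time 1≤1).
S9: not dominated (best daily riders).
S10: dominated by S2 (daily riders 108≥83, build time 4≤9).
S11: not dominated.
S12: dominated by S1 (daily riders 72≥55, build time 3≤8).

S2, S7, S9, S11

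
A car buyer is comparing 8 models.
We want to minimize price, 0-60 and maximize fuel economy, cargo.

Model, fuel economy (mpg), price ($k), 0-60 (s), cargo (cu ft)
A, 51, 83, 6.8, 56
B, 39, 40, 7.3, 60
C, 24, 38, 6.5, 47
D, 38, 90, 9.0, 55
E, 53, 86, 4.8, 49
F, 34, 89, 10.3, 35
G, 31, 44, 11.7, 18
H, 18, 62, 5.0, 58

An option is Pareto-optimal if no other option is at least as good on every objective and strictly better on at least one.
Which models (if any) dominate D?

A, B

A: fuel economy 51≥38, price 83≤90, 0-60 6.8≤9.0, cargo 56≥55 — dominates D.
B: fuel economy 39≥38, price 40≤90, 0-60 7.3≤9.0, cargo 60≥55 — dominates D.
Others (C, E, F, G, H) are each worse than D on at least one objective.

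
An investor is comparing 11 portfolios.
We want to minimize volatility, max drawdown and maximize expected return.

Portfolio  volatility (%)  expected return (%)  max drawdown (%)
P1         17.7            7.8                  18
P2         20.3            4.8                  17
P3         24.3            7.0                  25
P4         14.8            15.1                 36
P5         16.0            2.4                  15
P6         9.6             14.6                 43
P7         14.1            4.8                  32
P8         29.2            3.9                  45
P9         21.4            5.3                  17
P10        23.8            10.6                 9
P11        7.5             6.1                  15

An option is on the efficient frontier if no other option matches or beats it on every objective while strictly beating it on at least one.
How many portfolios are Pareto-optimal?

P1: not dominated.
P2: dominated by P11 (volatility 7.5≤20.3, expected return 6.1≥4.8, max drawdown 15≤17).
P3: dominated by P1 (volatility 17.7≤24.3, expected return 7.8≥7.0, max drawdown 18≤25).
P4: not dominated (best expected return).
P5: dominated by P11 (volatility 7.5≤16.0, expected return 6.1≥2.4, max drawdown 15≤15).
P6: not dominated.
P7: dominated by P11 (volatility 7.5≤14.1, expected return 6.1≥4.8, max drawdown 15≤32).
P8: dominated by P1 (volatility 17.7≤29.2, expected return 7.8≥3.9, max drawdown 18≤45).
P9: dominated by P11 (volatility 7.5≤21.4, expected return 6.1≥5.3, max drawdown 15≤17).
P10: not dominated (best max drawdown).
P11: not dominated (best volatility).
Pareto-optimal: P1, P4, P6, P10, P11 → 5.

5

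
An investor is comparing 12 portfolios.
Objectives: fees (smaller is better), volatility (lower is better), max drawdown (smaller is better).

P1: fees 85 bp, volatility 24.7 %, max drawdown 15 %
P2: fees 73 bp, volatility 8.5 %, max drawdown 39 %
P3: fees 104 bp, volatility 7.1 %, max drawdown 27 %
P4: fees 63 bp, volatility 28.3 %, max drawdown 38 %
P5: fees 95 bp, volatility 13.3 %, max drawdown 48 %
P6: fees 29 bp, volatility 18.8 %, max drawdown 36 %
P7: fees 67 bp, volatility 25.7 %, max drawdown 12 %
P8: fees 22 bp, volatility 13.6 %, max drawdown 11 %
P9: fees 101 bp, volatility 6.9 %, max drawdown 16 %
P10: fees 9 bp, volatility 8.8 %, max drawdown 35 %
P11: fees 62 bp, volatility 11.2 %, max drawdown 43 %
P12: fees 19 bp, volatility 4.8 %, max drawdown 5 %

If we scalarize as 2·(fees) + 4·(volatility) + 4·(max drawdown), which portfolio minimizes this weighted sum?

P1: 2·85 + 4·24.7 + 4·15 = 328.8
P2: 2·73 + 4·8.5 + 4·39 = 336.0
P3: 2·104 + 4·7.1 + 4·27 = 344.4
P4: 2·63 + 4·28.3 + 4·38 = 391.2
P5: 2·95 + 4·13.3 + 4·48 = 435.2
P6: 2·29 + 4·18.8 + 4·36 = 277.2
P7: 2·67 + 4·25.7 + 4·12 = 284.8
P8: 2·22 + 4·13.6 + 4·11 = 142.4
P9: 2·101 + 4·6.9 + 4·16 = 293.6
P10: 2·9 + 4·8.8 + 4·35 = 193.2
P11: 2·62 + 4·11.2 + 4·43 = 340.8
P12: 2·19 + 4·4.8 + 4·5 = 77.2
Lowest: P12 at 77.2.

P12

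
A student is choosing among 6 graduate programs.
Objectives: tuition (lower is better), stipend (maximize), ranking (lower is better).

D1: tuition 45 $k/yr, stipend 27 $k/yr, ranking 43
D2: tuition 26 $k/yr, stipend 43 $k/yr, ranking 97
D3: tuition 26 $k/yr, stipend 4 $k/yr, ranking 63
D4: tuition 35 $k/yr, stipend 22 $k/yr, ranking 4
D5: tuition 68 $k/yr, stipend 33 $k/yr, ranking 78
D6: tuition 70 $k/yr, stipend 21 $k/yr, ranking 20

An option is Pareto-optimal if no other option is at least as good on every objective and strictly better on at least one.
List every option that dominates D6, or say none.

D4

D4: tuition 35≤70, stipend 22≥21, ranking 4≤20 — dominates D6.
Others (D1, D2, D3, D5) are each worse than D6 on at least one objective.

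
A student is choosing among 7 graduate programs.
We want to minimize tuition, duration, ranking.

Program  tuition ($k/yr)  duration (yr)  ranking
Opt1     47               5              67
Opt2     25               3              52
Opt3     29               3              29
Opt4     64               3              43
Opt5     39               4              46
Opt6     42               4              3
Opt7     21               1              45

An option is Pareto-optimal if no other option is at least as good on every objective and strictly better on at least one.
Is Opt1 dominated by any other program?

Opt2 vs Opt1: tuition 25≤47, duration 3≤5, ranking 52≤67 — Opt2 is at least as good on every objective and strictly better on at least one, so Opt2 dominates Opt1.

Yes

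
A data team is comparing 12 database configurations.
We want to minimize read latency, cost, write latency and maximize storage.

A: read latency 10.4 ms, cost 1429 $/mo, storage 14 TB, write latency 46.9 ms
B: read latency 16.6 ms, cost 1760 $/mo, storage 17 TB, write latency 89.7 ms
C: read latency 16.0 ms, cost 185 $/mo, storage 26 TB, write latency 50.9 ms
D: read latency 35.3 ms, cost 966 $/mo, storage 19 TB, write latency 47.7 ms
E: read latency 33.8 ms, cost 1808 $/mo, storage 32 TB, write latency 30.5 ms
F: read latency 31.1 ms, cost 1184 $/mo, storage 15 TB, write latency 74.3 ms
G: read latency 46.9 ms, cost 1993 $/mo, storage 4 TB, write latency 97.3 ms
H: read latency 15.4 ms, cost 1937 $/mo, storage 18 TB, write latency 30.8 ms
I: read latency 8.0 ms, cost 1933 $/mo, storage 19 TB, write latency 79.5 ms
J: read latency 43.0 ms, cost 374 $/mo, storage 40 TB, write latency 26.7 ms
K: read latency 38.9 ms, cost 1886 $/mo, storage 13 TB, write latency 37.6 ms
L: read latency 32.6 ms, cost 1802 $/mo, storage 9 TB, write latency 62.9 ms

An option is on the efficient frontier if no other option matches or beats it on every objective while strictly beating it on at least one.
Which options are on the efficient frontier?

A, C, D, E, H, I, J

A: not dominated.
B: dominated by C (read latency 16.0≤16.6, cost 185≤1760, storage 26≥17, write latency 50.9≤89.7).
C: not dominated (best cost).
D: not dominated.
E: not dominated.
F: dominated by C (read latency 16.0≤31.1, cost 185≤1184, storage 26≥15, write latency 50.9≤74.3).
G: dominated by A (read latency 10.4≤46.9, cost 1429≤1993, storage 14≥4, write latency 46.9≤97.3).
H: not dominated.
I: not dominated (best read latency).
J: not dominated (best storage).
K: dominated by E (read latency 33.8≤38.9, cost 1808≤1886, storage 32≥13, write latency 30.5≤37.6).
L: dominated by A (read latency 10.4≤32.6, cost 1429≤1802, storage 14≥9, write latency 46.9≤62.9).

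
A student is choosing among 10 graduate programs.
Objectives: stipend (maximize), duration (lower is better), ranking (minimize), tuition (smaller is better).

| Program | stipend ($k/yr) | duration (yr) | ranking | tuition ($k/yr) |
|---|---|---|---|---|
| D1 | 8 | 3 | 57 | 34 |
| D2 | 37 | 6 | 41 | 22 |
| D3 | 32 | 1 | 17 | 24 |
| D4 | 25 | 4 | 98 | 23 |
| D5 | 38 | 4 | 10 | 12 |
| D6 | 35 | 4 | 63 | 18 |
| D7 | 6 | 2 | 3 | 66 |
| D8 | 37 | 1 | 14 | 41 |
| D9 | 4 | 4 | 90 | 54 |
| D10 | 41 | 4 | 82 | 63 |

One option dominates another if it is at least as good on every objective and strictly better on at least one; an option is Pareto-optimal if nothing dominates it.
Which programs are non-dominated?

D3, D5, D7, D8, D10

D1: dominated by D3 (stipend 32≥8, duration 1≤3, ranking 17≤57, tuition 24≤34).
D2: dominated by D5 (stipend 38≥37, duration 4≤6, ranking 10≤41, tuition 12≤22).
D3: not dominated.
D4: dominated by D5 (stipend 38≥25, duration 4≤4, ranking 10≤98, tuition 12≤23).
D5: not dominated (best tuition).
D6: dominated by D5 (stipend 38≥35, duration 4≤4, ranking 10≤63, tuition 12≤18).
D7: not dominated (best ranking).
D8: not dominated.
D9: dominated by D1 (stipend 8≥4, duration 3≤4, ranking 57≤90, tuition 34≤54).
D10: not dominated (best stipend).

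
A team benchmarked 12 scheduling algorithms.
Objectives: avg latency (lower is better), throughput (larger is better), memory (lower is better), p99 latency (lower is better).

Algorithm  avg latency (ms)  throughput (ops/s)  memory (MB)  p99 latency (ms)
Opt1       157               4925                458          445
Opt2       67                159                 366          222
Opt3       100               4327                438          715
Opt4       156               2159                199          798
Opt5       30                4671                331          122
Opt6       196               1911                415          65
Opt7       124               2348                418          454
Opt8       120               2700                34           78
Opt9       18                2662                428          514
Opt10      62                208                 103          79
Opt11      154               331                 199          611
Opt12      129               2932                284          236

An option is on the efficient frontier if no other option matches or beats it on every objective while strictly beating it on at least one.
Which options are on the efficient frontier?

Opt1, Opt5, Opt6, Opt8, Opt9, Opt10, Opt12

Opt1: not dominated (best throughput).
Opt2: dominated by Opt5 (avg latency 30≤67, throughput 4671≥159, memory 331≤366, p99 latency 122≤222).
Opt3: dominated by Opt5 (avg latency 30≤100, throughput 4671≥4327, memory 331≤438, p99 latency 122≤715).
Opt4: dominated by Opt8 (avg latency 120≤156, throughput 2700≥2159, memory 34≤199, p99 latency 78≤798).
Opt5: not dominated.
Opt6: not dominated (best p99 latency).
Opt7: dominated by Opt5 (avg latency 30≤124, throughput 4671≥2348, memory 331≤418, p99 latency 122≤454).
Opt8: not dominated (best memory).
Opt9: not dominated (best avg latency).
Opt10: not dominated.
Opt11: dominated by Opt8 (avg latency 120≤154, throughput 2700≥331, memory 34≤199, p99 latency 78≤611).
Opt12: not dominated.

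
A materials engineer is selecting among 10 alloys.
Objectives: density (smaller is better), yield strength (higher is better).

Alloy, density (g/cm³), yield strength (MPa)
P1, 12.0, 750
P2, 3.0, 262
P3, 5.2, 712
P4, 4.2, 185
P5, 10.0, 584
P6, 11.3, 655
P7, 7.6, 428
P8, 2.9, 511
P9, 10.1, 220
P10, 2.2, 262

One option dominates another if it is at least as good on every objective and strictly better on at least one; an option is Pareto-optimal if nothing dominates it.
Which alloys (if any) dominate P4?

P2, P8, P10

P2: density 3.0≤4.2, yield strength 262≥185 — dominates P4.
P8: density 2.9≤4.2, yield strength 511≥185 — dominates P4.
P10: density 2.2≤4.2, yield strength 262≥185 — dominates P4.
Others (P1, P3, P5, P6, P7, P9) are each worse than P4 on at least one objective.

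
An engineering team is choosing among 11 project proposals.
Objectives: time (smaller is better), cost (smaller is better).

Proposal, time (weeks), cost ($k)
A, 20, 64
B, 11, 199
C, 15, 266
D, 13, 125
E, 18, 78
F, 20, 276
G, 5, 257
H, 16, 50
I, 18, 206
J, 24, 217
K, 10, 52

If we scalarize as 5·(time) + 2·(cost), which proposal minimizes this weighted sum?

A: 5·20 + 2·64 = 228
B: 5·11 + 2·199 = 453
C: 5·15 + 2·266 = 607
D: 5·13 + 2·125 = 315
E: 5·18 + 2·78 = 246
F: 5·20 + 2·276 = 652
G: 5·5 + 2·257 = 539
H: 5·16 + 2·50 = 180
I: 5·18 + 2·206 = 502
J: 5·24 + 2·217 = 554
K: 5·10 + 2·52 = 154
Lowest: K at 154.

K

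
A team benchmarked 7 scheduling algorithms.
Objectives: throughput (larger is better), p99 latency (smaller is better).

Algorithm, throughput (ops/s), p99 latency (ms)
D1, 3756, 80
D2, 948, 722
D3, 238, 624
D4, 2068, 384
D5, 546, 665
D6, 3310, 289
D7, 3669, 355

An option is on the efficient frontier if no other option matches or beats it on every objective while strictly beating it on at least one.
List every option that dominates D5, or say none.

D1: throughput 3756≥546, p99 latency 80≤665 — dominates D5.
D4: throughput 2068≥546, p99 latency 384≤665 — dominates D5.
D6: throughput 3310≥546, p99 latency 289≤665 — dominates D5.
D7: throughput 3669≥546, p99 latency 355≤665 — dominates D5.
Others (D2, D3) are each worse than D5 on at least one objective.

D1, D4, D6, D7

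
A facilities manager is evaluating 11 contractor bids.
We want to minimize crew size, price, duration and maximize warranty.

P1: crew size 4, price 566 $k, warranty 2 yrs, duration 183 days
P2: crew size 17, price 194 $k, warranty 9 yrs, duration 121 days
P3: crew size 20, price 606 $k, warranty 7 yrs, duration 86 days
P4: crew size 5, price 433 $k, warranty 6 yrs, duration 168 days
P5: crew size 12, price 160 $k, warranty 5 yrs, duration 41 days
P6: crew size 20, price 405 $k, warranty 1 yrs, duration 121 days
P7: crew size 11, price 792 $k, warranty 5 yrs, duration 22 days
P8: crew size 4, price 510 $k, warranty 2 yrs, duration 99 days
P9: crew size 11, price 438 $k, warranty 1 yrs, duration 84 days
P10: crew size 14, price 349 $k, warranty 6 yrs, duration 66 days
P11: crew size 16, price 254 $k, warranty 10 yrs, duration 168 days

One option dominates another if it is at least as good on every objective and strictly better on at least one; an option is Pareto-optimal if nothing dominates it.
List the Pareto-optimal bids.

P2, P3, P4, P5, P7, P8, P9, P10, P11

P1: dominated by P8 (crew size 4≤4, price 510≤566, warranty 2≥2, duration 99≤183).
P2: not dominated.
P3: not dominated.
P4: not dominated.
P5: not dominated (best price).
P6: dominated by P2 (crew size 17≤20, price 194≤405, warranty 9≥1, duration 121≤121).
P7: not dominated (best duration).
P8: not dominated.
P9: not dominated.
P10: not dominated.
P11: not dominated (best warranty).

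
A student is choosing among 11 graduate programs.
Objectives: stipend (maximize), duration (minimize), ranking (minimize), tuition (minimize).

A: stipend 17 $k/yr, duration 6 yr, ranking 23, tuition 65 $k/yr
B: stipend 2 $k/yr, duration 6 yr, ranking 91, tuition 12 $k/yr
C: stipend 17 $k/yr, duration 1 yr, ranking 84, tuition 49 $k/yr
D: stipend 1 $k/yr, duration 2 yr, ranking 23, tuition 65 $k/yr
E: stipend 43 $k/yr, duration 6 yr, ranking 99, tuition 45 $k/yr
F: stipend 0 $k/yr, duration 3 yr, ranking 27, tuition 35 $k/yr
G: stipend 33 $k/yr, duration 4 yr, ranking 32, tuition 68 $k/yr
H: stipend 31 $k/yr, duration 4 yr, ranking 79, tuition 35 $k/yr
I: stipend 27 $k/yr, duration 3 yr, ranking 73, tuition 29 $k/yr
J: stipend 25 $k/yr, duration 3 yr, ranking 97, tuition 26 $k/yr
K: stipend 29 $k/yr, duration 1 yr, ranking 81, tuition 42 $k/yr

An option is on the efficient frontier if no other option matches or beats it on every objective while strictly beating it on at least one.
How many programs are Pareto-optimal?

10

A: not dominated.
B: not dominated (best tuition).
C: dominated by K (stipend 29≥17, duration 1≤1, ranking 81≤84, tuition 42≤49).
D: not dominated.
E: not dominated (best stipend).
F: not dominated.
G: not dominated.
H: not dominated.
I: not dominated.
J: not dominated.
K: not dominated.
Pareto-optimal: A, B, D, E, F, G, H, I, J, K → 10.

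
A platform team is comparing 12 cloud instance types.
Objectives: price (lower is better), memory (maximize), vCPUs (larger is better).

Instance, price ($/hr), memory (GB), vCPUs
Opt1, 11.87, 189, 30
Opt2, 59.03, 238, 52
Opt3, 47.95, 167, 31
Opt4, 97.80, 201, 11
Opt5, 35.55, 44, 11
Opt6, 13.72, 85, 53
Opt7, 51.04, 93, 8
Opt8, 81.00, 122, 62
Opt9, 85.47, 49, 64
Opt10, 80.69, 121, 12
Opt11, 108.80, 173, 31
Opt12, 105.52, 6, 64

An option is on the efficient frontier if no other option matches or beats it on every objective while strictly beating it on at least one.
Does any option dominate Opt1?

No

Opt2: worse on price (59.03 vs 11.87).
Opt3: worse on price (47.95 vs 11.87).
Opt4: worse on price (97.80 vs 11.87).
Opt5: worse on price (35.55 vs 11.87).
Opt6: worse on price (13.72 vs 11.87).
Opt7: worse on price (51.04 vs 11.87).
Opt8: worse on price (81.00 vs 11.87).
Opt9: worse on price (85.47 vs 11.87).
Opt10: worse on price (80.69 vs 11.87).
Opt11: worse on price (108.80 vs 11.87).
Opt12: worse on price (105.52 vs 11.87).
No option is at least as good as Opt1 on every objective and strictly better on one.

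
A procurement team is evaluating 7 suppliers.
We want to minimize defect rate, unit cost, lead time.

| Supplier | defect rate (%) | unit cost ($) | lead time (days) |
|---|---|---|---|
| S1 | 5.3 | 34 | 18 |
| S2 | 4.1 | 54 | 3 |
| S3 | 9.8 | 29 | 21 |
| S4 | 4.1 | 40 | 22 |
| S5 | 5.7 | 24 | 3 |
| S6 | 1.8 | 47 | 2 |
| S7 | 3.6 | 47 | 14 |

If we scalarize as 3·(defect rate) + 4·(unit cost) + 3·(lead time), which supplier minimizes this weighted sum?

S5

S1: 3·5.3 + 4·34 + 3·18 = 205.9
S2: 3·4.1 + 4·54 + 3·3 = 237.3
S3: 3·9.8 + 4·29 + 3·21 = 208.4
S4: 3·4.1 + 4·40 + 3·22 = 238.3
S5: 3·5.7 + 4·24 + 3·3 = 122.1
S6: 3·1.8 + 4·47 + 3·2 = 199.4
S7: 3·3.6 + 4·47 + 3·14 = 240.8
Lowest: S5 at 122.1.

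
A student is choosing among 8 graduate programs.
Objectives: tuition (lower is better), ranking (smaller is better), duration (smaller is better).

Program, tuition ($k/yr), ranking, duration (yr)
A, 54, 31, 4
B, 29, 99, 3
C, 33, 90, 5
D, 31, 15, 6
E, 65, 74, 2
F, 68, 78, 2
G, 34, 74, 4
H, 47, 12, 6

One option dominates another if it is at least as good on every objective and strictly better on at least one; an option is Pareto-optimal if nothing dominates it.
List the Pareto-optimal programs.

A: not dominated.
B: not dominated (best tuition).
C: not dominated.
D: not dominated.
E: not dominated.
F: dominated by E (tuition 65≤68, ranking 74≤78, duration 2≤2).
G: not dominated.
H: not dominated (best ranking).

A, B, C, D, E, G, H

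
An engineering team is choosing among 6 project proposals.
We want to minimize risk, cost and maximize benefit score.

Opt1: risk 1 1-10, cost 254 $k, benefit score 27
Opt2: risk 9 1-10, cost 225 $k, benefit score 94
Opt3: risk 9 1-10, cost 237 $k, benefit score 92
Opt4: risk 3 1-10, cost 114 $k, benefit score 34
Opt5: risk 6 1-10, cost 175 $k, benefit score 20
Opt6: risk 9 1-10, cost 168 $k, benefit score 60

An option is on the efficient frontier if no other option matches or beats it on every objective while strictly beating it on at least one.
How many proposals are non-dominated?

Opt1: not dominated (best risk).
Opt2: not dominated (best benefit score).
Opt3: dominated by Opt2 (risk 9≤9, cost 225≤237, benefit score 94≥92).
Opt4: not dominated (best cost).
Opt5: dominated by Opt4 (risk 3≤6, cost 114≤175, benefit score 34≥20).
Opt6: not dominated.
Pareto-optimal: Opt1, Opt2, Opt4, Opt6 → 4.

4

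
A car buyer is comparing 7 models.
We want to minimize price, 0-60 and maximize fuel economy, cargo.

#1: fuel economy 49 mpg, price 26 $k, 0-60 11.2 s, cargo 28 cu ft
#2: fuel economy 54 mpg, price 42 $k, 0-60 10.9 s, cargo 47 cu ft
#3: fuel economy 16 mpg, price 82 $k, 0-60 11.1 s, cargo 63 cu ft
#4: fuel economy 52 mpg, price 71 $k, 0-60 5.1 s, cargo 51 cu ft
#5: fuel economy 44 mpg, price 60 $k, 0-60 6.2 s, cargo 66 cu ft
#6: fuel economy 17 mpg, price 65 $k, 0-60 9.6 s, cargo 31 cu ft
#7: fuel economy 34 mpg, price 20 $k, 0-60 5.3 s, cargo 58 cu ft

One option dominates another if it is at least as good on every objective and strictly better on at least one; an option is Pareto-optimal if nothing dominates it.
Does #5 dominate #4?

No

#5 vs #4: #5 is worse on fuel economy (44 vs 52), so it does not dominate #4.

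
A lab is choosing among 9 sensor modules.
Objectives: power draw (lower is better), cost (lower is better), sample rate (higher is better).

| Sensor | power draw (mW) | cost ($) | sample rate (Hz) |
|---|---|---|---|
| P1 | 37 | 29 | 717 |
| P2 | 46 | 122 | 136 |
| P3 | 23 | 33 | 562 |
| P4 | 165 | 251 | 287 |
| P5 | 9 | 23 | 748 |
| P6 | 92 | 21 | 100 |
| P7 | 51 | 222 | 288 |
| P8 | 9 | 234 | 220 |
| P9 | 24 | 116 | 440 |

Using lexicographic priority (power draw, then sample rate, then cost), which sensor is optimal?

P5

First minimize power draw: best is 9, kept {P5, P8}.
Then maximize sample rate: best is 748, kept {P5}.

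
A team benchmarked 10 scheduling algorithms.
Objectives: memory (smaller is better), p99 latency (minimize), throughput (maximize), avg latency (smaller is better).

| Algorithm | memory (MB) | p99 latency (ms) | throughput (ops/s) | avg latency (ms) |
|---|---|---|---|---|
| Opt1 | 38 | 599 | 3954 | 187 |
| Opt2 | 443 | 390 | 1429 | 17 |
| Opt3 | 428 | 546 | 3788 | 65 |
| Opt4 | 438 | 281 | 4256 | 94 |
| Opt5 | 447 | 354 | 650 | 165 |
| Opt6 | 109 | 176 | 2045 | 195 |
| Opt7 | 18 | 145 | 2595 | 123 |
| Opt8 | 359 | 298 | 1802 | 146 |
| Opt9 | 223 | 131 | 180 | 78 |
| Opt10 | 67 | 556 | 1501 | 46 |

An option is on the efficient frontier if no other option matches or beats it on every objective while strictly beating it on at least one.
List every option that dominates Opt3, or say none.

none

Opt1: worse on p99 latency (599 vs 546).
Opt2: worse on memory (443 vs 428).
Opt4: worse on memory (438 vs 428).
Opt5: worse on memory (447 vs 428).
Opt6: worse on throughput (2045 vs 3788).
Opt7: worse on throughput (2595 vs 3788).
Opt8: worse on throughput (1802 vs 3788).
Opt9: worse on throughput (180 vs 3788).
Opt10: worse on p99 latency (556 vs 546).
No option dominates Opt3.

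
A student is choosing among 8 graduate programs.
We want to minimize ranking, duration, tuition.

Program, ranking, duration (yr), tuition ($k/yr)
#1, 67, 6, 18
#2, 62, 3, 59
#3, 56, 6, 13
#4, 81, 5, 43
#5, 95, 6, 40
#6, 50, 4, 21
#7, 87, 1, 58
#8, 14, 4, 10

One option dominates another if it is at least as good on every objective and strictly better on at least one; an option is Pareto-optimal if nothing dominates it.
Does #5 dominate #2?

No

#5 vs #2: #5 is worse on ranking (95 vs 62), so it does not dominate #2.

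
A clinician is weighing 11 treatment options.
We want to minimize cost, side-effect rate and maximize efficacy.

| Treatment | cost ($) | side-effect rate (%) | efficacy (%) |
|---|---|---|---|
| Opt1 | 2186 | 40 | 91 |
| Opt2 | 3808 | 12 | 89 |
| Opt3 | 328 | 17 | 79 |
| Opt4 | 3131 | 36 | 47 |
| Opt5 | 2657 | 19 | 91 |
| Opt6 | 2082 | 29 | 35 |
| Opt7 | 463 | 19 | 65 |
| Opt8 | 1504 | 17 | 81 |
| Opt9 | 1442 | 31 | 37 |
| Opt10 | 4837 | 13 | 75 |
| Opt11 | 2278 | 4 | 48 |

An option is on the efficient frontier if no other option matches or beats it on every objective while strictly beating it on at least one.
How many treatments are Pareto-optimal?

6

Opt1: not dominated.
Opt2: not dominated.
Opt3: not dominated (best cost).
Opt4: dominated by Opt3 (cost 328≤3131, side-effect rate 17≤36, efficacy 79≥47).
Opt5: not dominated.
Opt6: dominated by Opt3 (cost 328≤2082, side-effect rate 17≤29, efficacy 79≥35).
Opt7: dominated by Opt3 (cost 328≤463, side-effect rate 17≤19, efficacy 79≥65).
Opt8: not dominated.
Opt9: dominated by Opt3 (cost 328≤1442, side-effect rate 17≤31, efficacy 79≥37).
Opt10: dominated by Opt2 (cost 3808≤4837, side-effect rate 12≤13, efficacy 89≥75).
Opt11: not dominated (best side-effect rate).
Pareto-optimal: Opt1, Opt2, Opt3, Opt5, Opt8, Opt11 → 6.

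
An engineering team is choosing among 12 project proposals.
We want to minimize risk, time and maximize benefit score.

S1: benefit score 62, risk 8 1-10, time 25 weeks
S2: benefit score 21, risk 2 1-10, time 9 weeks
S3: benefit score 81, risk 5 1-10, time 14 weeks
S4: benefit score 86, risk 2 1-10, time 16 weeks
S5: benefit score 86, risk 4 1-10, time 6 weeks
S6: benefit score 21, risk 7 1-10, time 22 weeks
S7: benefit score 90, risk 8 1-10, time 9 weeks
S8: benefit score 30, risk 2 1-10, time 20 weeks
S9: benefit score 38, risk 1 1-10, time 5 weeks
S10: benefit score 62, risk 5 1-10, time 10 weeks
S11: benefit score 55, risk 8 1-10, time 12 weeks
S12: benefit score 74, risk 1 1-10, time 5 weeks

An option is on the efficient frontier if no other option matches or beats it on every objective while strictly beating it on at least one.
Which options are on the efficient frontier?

S4, S5, S7, S12

S1: dominated by S3 (benefit score 81≥62, risk 5≤8, time 14≤25).
S2: dominated by S9 (benefit score 38≥21, risk 1≤2, time 5≤9).
S3: dominated by S5 (benefit score 86≥81, risk 4≤5, time 6≤14).
S4: not dominated.
S5: not dominated.
S6: dominated by S2 (benefit score 21≥21, risk 2≤7, time 9≤22).
S7: not dominated (best benefit score).
S8: dominated by S4 (benefit score 86≥30, risk 2≤2, time 16≤20).
S9: dominated by S12 (benefit score 74≥38, risk 1≤1, time 5≤5).
S10: dominated by S5 (benefit score 86≥62, risk 4≤5, time 6≤10).
S11: dominated by S5 (benefit score 86≥55, risk 4≤8, time 6≤12).
S12: not dominated.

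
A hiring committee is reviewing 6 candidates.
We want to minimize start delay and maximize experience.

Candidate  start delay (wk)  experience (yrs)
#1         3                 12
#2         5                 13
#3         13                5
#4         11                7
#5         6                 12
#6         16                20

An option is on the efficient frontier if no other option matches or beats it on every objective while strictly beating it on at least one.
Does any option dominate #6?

No

#1: worse on experience (12 vs 20).
#2: worse on experience (13 vs 20).
#3: worse on experience (5 vs 20).
#4: worse on experience (7 vs 20).
#5: worse on experience (12 vs 20).
No option is at least as good as #6 on every objective and strictly better on one.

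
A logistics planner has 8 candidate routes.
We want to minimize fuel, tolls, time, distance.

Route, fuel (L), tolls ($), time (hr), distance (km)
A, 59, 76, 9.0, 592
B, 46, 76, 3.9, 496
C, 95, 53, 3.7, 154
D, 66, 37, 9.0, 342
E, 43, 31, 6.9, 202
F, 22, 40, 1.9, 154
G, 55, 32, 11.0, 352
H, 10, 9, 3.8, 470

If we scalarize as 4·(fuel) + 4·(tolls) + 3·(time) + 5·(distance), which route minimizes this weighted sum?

F

A: 4·59 + 4·76 + 3·9.0 + 5·592 = 3527.0
B: 4·46 + 4·76 + 3·3.9 + 5·496 = 2979.7
C: 4·95 + 4·53 + 3·3.7 + 5·154 = 1373.1
D: 4·66 + 4·37 + 3·9.0 + 5·342 = 2149.0
E: 4·43 + 4·31 + 3·6.9 + 5·202 = 1326.7
F: 4·22 + 4·40 + 3·1.9 + 5·154 = 1023.7
G: 4·55 + 4·32 + 3·11.0 + 5·352 = 2141.0
H: 4·10 + 4·9 + 3·3.8 + 5·470 = 2437.4
Lowest: F at 1023.7.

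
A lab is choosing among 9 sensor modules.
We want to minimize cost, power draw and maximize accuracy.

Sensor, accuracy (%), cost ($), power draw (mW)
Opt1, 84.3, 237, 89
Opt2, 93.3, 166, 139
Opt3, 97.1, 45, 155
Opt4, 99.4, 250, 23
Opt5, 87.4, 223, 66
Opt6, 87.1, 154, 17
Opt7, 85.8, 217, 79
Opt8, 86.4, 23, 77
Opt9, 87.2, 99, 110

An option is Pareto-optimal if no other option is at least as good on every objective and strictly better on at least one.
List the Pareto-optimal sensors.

Opt1: dominated by Opt5 (accuracy 87.4≥84.3, cost 223≤237, power draw 66≤89).
Opt2: not dominated.
Opt3: not dominated.
Opt4: not dominated (best accuracy).
Opt5: not dominated.
Opt6: not dominated (best power draw).
Opt7: dominated by Opt6 (accuracy 87.1≥85.8, cost 154≤217, power draw 17≤79).
Opt8: not dominated (best cost).
Opt9: not dominated.

Opt2, Opt3, Opt4, Opt5, Opt6, Opt8, Opt9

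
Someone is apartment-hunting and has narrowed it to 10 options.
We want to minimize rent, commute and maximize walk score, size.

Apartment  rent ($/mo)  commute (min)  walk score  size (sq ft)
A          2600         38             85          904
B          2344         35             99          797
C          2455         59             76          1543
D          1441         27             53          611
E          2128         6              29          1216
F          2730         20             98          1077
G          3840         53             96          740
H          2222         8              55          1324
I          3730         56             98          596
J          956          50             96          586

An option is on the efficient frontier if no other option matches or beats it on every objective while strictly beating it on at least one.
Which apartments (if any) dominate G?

B, F

B: rent 2344≤3840, commute 35≤53, walk score 99≥96, size 797≥740 — dominates G.
F: rent 2730≤3840, commute 20≤53, walk score 98≥96, size 1077≥740 — dominates G.
Others (A, C, D, E, H, I, J) are each worse than G on at least one objective.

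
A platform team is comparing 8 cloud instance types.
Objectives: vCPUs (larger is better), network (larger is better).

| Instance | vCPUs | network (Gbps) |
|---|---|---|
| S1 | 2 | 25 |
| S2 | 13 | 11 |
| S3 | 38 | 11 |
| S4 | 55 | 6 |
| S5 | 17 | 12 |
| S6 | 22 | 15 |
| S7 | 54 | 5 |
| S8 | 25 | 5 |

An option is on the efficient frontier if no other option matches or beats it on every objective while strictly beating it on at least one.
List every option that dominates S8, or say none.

S3: vCPUs 38≥25, network 11≥5 — dominates S8.
S4: vCPUs 55≥25, network 6≥5 — dominates S8.
S7: vCPUs 54≥25, network 5≥5 — dominates S8.
Others (S1, S2, S5, S6) are each worse than S8 on at least one objective.

S3, S4, S7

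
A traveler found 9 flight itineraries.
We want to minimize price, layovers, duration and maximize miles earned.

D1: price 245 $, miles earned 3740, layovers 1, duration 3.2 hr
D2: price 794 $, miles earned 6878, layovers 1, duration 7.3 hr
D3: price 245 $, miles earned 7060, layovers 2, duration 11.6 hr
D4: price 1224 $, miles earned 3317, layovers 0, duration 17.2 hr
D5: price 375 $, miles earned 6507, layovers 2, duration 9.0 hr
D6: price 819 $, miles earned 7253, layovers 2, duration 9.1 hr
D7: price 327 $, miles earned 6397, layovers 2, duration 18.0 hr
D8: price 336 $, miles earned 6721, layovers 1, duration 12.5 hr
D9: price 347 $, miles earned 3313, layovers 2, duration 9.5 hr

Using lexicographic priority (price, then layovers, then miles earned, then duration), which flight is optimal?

First minimize price: best is 245, kept {D1, D3}.
Then minimize layovers: best is 1, kept {D1}.

D1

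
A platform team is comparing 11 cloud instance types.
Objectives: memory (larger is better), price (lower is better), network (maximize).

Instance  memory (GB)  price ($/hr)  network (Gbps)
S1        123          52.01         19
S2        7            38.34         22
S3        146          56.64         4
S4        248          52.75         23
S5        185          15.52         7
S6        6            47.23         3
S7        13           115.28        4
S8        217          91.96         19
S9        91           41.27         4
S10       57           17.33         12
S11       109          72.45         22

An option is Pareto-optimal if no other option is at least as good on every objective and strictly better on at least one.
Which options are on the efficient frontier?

S1: not dominated.
S2: not dominated.
S3: dominated by S4 (memory 248≥146, price 52.75≤56.64, network 23≥4).
S4: not dominated (best memory).
S5: not dominated (best price).
S6: dominated by S2 (memory 7≥6, price 38.34≤47.23, network 22≥3).
S7: dominated by S1 (memory 123≥13, price 52.01≤115.28, network 19≥4).
S8: dominated by S4 (memory 248≥217, price 52.75≤91.96, network 23≥19).
S9: dominated by S5 (memory 185≥91, price 15.52≤41.27, network 7≥4).
S10: not dominated.
S11: dominated by S4 (memory 248≥109, price 52.75≤72.45, network 23≥22).

S1, S2, S4, S5, S10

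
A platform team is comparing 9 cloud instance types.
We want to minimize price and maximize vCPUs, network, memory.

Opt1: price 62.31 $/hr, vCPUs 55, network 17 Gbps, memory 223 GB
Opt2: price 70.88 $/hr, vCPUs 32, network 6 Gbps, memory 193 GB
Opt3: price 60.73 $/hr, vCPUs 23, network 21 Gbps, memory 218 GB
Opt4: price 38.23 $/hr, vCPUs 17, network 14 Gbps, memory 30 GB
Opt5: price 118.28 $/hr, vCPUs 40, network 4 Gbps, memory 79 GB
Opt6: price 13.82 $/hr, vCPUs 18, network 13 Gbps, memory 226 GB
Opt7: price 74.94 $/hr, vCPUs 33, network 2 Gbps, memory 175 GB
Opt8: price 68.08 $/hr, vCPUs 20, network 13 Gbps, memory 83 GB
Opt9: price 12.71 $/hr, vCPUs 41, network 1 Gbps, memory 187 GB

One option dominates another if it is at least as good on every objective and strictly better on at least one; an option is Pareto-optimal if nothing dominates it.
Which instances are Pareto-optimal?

Opt1, Opt3, Opt4, Opt6, Opt9

Opt1: not dominated (best vCPUs).
Opt2: dominated by Opt1 (price 62.31≤70.88, vCPUs 55≥32, network 17≥6, memory 223≥193).
Opt3: not dominated (best network).
Opt4: not dominated.
Opt5: dominated by Opt1 (price 62.31≤118.28, vCPUs 55≥40, network 17≥4, memory 223≥79).
Opt6: not dominated (best memory).
Opt7: dominated by Opt1 (price 62.31≤74.94, vCPUs 55≥33, network 17≥2, memory 223≥175).
Opt8: dominated by Opt1 (price 62.31≤68.08, vCPUs 55≥20, network 17≥13, memory 223≥83).
Opt9: not dominated (best price).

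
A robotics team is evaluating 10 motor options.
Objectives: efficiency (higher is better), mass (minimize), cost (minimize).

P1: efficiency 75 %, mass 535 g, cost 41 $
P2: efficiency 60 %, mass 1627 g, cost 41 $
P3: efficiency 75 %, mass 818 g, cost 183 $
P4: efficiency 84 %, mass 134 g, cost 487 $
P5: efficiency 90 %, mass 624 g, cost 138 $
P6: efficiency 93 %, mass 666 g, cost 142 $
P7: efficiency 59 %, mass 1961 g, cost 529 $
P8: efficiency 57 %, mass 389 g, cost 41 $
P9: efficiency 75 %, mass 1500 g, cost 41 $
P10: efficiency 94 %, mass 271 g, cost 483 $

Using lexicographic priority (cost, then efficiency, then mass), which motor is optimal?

First minimize cost: best is 41, kept {P1, P2, P8, P9}.
Then maximize efficiency: best is 75, kept {P1, P9}.
Then minimize mass: best is 535, kept {P1}.

P1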